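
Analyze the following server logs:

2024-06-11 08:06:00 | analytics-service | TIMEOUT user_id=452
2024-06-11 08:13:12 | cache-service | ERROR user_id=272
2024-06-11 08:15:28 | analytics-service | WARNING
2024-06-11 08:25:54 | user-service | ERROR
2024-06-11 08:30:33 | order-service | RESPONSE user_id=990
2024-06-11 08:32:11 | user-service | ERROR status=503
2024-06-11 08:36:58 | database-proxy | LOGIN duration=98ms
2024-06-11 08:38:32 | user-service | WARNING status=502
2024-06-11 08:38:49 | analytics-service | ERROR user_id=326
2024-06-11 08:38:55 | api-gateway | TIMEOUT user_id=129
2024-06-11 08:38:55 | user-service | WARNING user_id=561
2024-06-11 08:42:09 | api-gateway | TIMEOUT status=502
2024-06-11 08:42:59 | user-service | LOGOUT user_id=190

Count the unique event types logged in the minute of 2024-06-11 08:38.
3

To count unique event types:

1. Filter events in the minute starting at 2024-06-11 08:38
2. Extract event types from matching entries
3. Count unique types: 3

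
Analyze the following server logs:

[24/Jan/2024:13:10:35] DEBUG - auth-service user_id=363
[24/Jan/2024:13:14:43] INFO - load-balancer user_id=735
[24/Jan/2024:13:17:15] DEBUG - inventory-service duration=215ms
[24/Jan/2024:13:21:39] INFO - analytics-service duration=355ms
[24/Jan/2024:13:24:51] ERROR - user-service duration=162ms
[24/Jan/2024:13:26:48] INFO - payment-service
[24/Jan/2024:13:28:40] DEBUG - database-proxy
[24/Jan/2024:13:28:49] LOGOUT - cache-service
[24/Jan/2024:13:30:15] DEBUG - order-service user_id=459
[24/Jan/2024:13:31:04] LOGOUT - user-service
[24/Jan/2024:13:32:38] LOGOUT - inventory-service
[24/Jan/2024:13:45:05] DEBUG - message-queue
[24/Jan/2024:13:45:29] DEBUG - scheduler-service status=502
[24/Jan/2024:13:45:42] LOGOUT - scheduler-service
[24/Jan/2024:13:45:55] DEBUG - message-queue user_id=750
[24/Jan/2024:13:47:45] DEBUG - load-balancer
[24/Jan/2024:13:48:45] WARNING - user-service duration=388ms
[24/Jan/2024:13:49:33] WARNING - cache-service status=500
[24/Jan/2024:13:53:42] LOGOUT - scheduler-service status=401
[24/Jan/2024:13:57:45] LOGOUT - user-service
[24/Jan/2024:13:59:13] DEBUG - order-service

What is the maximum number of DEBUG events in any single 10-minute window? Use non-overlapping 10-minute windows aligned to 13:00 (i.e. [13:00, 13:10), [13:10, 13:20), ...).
4

To find the burst window:

1. Divide the log period into non-overlapping 10-minute windows starting at 13:00
2. Count DEBUG events in each window
3. Find the window with maximum count
4. Maximum events in a window: 4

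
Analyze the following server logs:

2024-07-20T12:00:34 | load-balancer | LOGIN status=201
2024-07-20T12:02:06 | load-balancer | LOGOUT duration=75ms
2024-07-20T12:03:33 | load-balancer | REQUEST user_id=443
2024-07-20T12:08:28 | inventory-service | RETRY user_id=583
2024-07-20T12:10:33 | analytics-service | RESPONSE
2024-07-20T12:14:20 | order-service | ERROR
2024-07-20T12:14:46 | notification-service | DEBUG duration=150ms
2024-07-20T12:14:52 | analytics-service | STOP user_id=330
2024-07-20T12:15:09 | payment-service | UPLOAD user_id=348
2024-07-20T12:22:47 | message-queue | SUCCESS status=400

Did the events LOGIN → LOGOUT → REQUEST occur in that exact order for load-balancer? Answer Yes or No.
Yes

To verify sequence order:

1. Find all events in sequence LOGIN → LOGOUT → REQUEST for load-balancer
2. Extract their timestamps
3. Check if timestamps are in ascending order
4. Result: Yes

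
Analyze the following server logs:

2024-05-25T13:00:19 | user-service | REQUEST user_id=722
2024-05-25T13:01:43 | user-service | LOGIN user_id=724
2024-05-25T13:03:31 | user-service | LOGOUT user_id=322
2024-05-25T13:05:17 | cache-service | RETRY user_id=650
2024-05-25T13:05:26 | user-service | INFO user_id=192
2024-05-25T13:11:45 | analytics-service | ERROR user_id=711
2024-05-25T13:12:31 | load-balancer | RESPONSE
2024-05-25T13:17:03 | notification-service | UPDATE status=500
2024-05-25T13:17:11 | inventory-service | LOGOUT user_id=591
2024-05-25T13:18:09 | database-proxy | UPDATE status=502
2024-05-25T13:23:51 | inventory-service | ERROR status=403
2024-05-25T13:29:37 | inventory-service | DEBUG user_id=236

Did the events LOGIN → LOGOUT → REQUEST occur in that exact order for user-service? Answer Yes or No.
No

To verify sequence order:

1. Find all events in sequence LOGIN → LOGOUT → REQUEST for user-service
2. Extract their timestamps
3. Check if timestamps are in ascending order
4. Result: No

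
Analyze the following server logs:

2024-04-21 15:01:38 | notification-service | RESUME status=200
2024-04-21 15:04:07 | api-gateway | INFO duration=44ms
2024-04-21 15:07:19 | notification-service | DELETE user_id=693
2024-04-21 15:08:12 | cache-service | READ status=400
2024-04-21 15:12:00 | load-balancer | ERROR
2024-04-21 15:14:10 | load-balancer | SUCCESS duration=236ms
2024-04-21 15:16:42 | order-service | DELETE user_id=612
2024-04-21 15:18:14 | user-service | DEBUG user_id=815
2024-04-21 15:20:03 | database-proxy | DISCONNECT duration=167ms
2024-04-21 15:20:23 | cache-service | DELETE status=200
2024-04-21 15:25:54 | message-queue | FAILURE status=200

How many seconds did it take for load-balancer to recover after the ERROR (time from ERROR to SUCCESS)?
130

To calculate recovery time:

1. Find ERROR event for load-balancer: 2024-04-21 15:12:00
2. Find next SUCCESS event for load-balancer: 2024-04-21 15:14:10
3. Recovery time: 2024-04-21 15:14:10 - 2024-04-21 15:12:00 = 130 seconds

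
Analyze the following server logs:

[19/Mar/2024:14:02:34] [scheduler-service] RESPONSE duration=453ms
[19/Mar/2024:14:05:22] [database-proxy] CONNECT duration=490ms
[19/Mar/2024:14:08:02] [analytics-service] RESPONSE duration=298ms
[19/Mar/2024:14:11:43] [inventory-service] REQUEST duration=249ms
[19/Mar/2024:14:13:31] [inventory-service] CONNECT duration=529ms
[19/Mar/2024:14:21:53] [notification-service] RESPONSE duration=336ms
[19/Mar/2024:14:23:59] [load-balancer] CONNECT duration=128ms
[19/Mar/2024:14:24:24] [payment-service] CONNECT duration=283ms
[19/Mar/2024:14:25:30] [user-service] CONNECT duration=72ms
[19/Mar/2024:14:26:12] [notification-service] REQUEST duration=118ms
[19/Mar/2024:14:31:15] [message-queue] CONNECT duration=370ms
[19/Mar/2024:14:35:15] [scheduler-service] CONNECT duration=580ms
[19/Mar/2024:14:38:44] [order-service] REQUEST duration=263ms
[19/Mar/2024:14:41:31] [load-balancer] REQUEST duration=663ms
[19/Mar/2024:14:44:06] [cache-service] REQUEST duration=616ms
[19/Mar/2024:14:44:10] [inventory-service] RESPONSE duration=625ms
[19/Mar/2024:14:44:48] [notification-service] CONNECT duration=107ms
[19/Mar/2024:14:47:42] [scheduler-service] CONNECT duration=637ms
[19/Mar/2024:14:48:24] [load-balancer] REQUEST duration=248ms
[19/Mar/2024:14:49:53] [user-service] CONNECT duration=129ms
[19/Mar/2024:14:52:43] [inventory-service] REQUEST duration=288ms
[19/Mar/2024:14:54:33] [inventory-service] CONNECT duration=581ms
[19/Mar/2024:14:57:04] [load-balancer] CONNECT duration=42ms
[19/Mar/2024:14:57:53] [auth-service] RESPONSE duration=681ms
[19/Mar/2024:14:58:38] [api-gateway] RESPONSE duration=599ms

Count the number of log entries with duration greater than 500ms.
9

To count timeouts:

1. Threshold: 500ms
2. Extract duration from each log entry
3. Count entries where duration > 500
4. Timeout count: 9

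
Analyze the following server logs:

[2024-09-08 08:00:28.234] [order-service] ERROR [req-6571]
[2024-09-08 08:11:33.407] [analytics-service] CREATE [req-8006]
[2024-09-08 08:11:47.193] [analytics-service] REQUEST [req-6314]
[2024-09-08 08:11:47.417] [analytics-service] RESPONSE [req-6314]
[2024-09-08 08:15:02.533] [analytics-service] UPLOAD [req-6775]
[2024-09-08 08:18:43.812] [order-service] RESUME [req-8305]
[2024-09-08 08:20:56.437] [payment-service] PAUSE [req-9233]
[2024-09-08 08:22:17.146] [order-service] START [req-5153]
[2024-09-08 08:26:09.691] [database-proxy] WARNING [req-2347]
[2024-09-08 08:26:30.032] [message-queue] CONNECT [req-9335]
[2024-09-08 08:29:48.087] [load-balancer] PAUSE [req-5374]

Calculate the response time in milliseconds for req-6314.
224

To calculate latency:

1. Find REQUEST with id req-6314: 2024-09-08 08:11:47.193
2. Find RESPONSE with id req-6314: 2024-09-08 08:11:47.417
3. Latency: 2024-09-08 08:11:47.417 - 2024-09-08 08:11:47.193 = 224ms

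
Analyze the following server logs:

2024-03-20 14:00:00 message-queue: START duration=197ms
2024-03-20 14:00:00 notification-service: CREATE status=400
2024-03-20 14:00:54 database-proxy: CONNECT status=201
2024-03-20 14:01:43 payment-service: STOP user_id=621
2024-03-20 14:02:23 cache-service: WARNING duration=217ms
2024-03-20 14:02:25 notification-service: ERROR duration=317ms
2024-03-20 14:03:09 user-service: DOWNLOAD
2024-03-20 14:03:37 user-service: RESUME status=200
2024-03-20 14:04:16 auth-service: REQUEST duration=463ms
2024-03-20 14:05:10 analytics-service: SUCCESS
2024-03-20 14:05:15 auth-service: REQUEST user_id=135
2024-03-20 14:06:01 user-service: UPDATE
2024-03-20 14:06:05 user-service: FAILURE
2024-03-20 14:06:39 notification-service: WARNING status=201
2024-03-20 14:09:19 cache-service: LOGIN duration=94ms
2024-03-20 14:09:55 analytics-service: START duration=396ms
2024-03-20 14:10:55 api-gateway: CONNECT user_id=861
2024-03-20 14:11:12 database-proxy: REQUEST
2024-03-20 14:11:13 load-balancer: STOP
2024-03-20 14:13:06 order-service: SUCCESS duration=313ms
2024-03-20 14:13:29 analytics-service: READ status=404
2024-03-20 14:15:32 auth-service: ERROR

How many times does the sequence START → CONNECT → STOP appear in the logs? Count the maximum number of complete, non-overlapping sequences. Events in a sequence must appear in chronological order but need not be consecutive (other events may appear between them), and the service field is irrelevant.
2

To count sequences:

1. Look for pattern: START → CONNECT → STOP
2. Greedily scan the log in chronological order, matching each sequence element in turn (ignoring service)
3. Each time the full pattern completes, increment the count and restart matching from the next event
4. Complete non-overlapping sequences found: 2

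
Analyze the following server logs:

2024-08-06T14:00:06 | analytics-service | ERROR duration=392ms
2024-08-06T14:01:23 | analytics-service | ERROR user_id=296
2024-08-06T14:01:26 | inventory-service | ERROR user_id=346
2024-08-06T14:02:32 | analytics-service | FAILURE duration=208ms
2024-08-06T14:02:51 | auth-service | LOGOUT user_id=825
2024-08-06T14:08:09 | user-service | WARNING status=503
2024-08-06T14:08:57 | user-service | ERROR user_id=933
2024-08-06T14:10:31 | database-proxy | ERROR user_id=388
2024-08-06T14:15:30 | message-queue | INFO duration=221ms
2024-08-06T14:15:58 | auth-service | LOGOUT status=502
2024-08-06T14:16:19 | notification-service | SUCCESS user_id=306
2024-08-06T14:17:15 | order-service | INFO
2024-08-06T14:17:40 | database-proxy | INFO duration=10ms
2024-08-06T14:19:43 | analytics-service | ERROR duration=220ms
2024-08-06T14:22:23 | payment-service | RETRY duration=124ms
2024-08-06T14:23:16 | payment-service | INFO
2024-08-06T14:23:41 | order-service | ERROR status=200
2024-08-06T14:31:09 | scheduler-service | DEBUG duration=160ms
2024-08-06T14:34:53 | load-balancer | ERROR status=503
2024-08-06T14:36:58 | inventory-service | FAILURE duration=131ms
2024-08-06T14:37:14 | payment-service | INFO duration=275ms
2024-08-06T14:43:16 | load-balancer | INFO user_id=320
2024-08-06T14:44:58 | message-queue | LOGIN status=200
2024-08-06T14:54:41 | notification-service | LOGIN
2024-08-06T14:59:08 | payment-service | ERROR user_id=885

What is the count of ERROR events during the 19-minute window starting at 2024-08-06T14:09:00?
3

To count events in the time window:

1. Window boundaries: 2024-08-06T14:09:00 to 2024-08-06T14:28:00
2. Filter for ERROR events within this window
3. Count matching events: 3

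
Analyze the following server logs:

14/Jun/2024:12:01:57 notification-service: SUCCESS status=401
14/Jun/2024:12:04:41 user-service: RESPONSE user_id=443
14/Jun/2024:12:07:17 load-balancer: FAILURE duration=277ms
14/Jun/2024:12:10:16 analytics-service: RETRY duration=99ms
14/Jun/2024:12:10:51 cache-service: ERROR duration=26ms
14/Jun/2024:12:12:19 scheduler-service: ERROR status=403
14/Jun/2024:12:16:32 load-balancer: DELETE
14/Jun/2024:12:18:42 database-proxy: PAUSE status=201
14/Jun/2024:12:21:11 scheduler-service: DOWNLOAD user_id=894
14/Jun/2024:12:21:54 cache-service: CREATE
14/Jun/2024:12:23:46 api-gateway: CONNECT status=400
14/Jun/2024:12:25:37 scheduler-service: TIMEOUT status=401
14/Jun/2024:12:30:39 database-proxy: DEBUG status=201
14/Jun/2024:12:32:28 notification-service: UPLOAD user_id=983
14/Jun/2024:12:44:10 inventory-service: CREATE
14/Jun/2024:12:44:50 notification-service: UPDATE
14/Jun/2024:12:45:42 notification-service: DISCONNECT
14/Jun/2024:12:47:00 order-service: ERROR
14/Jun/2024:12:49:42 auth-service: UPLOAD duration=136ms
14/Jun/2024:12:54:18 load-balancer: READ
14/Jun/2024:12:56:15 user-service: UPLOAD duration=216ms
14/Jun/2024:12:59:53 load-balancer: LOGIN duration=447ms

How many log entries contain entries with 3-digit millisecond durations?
4

To find matching entries:

1. Pattern to match: entries with 3-digit millisecond durations
2. Scan each log entry for the pattern
3. Count matches: 4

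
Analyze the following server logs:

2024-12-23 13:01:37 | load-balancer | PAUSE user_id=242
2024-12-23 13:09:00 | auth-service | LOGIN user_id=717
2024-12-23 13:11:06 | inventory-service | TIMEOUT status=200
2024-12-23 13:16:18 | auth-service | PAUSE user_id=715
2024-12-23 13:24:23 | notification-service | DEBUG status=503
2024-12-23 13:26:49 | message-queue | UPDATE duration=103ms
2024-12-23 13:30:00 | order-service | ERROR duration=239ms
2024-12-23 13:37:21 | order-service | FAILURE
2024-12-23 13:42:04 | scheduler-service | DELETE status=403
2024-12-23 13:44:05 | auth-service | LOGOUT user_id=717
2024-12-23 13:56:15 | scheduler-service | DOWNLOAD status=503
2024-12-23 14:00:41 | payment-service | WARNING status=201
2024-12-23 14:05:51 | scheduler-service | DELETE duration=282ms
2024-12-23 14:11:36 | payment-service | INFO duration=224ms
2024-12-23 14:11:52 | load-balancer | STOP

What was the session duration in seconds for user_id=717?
2105

To calculate session duration:

1. Find LOGIN event for user_id=717: 2024-12-23 13:09:00
2. Find LOGOUT event for user_id=717: 2024-12-23 13:44:05
3. Session duration: 2024-12-23 13:44:05 - 2024-12-23 13:09:00 = 2105 seconds (35 minutes)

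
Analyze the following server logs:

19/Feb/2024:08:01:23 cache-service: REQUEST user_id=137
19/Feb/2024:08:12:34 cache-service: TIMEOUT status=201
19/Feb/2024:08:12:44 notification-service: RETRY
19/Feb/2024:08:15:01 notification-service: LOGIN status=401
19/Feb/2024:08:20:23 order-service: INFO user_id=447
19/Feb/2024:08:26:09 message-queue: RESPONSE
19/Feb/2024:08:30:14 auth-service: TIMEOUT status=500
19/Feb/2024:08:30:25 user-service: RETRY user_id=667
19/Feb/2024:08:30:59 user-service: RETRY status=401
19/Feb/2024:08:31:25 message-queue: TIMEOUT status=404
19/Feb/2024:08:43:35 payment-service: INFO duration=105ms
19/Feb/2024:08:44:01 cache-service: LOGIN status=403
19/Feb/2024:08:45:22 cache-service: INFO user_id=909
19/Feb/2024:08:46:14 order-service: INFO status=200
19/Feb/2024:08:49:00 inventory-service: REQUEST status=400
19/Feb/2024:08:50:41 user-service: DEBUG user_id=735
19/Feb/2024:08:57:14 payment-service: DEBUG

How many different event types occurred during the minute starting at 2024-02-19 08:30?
2

To count unique event types:

1. Filter events in the minute starting at 2024-02-19 08:30
2. Extract event types from matching entries
3. Count unique types: 2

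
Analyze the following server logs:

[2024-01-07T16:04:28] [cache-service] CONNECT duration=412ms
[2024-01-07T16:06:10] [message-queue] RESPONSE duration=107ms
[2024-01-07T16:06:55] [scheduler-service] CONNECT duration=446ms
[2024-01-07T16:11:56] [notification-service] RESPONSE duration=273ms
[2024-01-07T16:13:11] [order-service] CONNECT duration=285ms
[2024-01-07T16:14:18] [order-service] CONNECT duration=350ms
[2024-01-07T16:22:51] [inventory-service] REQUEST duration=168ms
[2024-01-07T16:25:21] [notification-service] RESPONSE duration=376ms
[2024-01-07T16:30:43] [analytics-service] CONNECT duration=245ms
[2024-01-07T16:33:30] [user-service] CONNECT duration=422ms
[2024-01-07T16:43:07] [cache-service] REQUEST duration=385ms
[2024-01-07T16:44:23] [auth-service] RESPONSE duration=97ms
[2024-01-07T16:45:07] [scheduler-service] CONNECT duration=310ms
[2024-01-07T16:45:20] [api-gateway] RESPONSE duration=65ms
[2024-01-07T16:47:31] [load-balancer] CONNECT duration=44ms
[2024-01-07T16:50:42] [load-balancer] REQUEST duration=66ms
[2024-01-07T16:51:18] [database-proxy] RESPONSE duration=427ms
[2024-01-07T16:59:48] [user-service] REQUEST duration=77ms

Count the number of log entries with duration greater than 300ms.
8

To count timeouts:

1. Threshold: 300ms
2. Extract duration from each log entry
3. Count entries where duration > 300
4. Timeout count: 8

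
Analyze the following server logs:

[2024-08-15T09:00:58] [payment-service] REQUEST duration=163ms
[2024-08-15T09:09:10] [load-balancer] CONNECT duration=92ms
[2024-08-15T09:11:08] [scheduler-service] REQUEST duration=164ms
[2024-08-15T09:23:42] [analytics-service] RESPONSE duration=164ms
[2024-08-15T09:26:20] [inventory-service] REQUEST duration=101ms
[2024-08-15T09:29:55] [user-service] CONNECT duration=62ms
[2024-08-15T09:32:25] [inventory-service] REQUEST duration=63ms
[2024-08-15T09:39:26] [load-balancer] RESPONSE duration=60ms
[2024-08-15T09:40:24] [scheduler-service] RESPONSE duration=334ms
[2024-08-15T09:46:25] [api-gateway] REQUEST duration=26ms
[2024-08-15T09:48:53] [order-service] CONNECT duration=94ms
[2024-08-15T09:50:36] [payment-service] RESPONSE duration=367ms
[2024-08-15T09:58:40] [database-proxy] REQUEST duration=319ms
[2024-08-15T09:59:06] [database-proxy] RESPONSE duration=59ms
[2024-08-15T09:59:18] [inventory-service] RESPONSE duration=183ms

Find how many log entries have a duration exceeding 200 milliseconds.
3

To count timeouts:

1. Threshold: 200ms
2. Extract duration from each log entry
3. Count entries where duration > 200
4. Timeout count: 3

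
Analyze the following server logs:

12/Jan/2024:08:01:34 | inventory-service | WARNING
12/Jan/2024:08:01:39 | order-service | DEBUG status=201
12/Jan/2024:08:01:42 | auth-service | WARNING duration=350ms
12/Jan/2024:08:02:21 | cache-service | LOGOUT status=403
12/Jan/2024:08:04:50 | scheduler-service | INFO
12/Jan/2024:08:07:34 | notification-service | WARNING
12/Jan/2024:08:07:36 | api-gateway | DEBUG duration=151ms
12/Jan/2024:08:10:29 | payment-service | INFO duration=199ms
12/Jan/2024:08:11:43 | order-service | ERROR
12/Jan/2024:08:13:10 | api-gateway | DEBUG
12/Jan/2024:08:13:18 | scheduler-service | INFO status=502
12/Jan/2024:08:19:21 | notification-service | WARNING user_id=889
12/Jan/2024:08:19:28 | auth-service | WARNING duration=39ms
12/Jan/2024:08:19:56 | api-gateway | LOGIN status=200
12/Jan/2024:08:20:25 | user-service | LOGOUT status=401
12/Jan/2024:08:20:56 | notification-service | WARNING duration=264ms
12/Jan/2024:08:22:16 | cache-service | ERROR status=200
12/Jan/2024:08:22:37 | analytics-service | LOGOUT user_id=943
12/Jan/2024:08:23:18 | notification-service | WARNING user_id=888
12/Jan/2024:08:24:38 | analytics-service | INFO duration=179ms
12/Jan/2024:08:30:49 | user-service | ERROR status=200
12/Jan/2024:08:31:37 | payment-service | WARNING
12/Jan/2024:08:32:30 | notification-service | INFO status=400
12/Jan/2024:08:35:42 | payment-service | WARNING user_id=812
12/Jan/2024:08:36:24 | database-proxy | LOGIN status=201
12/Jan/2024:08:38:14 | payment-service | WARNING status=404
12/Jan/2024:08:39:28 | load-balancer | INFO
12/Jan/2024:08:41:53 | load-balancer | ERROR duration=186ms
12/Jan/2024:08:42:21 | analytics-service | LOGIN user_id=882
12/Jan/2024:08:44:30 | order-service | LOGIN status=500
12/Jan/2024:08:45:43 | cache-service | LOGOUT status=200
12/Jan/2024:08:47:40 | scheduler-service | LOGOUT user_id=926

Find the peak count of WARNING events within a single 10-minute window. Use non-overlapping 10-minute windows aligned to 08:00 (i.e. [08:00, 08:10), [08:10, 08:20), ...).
3

To find the burst window:

1. Divide the log period into non-overlapping 10-minute windows starting at 08:00
2. Count WARNING events in each window
3. Find the window with maximum count
4. Maximum events in a window: 3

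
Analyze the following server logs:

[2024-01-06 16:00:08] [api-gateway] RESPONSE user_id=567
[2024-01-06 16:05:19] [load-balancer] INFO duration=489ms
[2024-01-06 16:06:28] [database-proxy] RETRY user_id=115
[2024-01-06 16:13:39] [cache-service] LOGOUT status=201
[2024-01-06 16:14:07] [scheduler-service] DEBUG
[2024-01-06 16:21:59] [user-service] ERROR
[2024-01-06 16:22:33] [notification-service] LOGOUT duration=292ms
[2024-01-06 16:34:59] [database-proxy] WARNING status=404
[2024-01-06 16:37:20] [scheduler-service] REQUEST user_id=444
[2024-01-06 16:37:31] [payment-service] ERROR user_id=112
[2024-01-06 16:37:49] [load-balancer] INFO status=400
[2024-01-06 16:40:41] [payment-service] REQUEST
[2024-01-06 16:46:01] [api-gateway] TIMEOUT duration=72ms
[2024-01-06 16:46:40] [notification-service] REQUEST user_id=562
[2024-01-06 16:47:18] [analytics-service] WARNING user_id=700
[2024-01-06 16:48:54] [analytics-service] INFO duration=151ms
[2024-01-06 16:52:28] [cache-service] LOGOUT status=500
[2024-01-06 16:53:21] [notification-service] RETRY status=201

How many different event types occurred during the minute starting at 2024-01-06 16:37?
3

To count unique event types:

1. Filter events in the minute starting at 2024-01-06 16:37
2. Extract event types from matching entries
3. Count unique types: 3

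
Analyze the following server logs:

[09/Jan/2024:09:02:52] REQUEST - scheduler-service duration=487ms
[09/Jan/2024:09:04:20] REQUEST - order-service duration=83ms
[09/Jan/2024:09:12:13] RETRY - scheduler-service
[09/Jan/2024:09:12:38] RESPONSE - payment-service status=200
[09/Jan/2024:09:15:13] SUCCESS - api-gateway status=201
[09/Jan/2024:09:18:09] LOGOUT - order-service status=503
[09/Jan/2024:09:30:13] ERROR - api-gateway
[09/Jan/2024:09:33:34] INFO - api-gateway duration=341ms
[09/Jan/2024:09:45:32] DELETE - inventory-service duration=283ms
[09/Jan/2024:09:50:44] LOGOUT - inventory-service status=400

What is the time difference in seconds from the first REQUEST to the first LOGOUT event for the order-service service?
829

To find the time between events:

1. Locate the first REQUEST event for order-service: 09/Jan/2024:09:04:20
2. Locate the first LOGOUT event for order-service: 09/Jan/2024:09:18:09
3. Calculate the difference: 09/Jan/2024:09:18:09 - 09/Jan/2024:09:04:20 = 829 seconds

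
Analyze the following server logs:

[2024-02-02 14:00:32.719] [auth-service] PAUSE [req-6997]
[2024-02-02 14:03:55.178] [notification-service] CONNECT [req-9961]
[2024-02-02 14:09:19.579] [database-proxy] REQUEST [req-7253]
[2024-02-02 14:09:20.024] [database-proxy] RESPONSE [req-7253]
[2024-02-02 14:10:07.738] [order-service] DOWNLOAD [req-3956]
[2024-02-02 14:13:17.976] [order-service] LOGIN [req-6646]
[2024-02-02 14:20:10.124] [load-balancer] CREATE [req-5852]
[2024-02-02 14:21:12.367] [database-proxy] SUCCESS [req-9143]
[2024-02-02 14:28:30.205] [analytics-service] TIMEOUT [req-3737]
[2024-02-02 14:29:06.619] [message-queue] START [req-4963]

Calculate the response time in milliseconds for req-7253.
445

To calculate latency:

1. Find REQUEST with id req-7253: 2024-02-02 14:09:19.579
2. Find RESPONSE with id req-7253: 2024-02-02 14:09:20.024
3. Latency: 2024-02-02 14:09:20.024 - 2024-02-02 14:09:19.579 = 445ms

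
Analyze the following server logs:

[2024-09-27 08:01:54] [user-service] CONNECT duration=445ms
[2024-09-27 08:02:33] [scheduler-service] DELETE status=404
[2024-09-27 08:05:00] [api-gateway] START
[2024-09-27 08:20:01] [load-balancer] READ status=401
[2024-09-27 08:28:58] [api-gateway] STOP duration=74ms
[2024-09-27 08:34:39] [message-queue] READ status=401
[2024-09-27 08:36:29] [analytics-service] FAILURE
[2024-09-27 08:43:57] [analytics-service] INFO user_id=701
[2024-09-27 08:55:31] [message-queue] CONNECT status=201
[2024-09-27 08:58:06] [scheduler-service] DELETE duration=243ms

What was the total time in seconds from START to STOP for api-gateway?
1438

To calculate state duration:

1. Find START event for api-gateway: 2024-09-27 08:05:00
2. Find STOP event for api-gateway: 2024-09-27 08:28:58
3. Calculate duration: 2024-09-27 08:28:58 - 2024-09-27 08:05:00 = 1438 seconds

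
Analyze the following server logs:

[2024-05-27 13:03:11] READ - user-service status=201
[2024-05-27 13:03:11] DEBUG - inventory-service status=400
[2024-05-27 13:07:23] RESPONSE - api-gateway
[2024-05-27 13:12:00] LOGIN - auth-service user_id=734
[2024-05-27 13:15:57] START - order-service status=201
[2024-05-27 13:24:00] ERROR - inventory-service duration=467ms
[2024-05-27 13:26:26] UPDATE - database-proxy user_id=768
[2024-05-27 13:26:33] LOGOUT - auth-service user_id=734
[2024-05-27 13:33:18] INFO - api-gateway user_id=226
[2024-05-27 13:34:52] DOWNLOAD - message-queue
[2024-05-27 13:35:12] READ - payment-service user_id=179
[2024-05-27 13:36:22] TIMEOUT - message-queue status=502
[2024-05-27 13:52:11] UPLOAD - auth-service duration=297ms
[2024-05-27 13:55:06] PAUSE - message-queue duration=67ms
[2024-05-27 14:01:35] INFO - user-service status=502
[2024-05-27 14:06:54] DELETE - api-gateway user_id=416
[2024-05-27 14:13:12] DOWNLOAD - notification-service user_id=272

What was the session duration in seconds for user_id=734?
873

To calculate session duration:

1. Find LOGIN event for user_id=734: 2024-05-27 13:12:00
2. Find LOGOUT event for user_id=734: 2024-05-27 13:26:33
3. Session duration: 2024-05-27 13:26:33 - 2024-05-27 13:12:00 = 873 seconds (14 minutes)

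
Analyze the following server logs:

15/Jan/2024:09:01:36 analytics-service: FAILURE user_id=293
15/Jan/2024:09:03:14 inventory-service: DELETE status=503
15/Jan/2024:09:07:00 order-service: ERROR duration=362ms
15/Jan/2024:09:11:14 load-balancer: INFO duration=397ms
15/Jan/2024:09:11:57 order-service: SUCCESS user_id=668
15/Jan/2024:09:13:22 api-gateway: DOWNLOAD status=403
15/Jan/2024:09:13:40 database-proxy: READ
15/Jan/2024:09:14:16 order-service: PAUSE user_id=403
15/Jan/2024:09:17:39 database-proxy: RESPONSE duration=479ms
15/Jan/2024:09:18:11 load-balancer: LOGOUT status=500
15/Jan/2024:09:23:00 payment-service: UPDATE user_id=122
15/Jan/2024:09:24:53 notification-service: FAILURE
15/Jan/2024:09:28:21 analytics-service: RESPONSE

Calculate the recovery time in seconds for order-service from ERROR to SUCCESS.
297

To calculate recovery time:

1. Find ERROR event for order-service: 15/Jan/2024:09:07:00
2. Find next SUCCESS event for order-service: 15/Jan/2024:09:11:57
3. Recovery time: 15/Jan/2024:09:11:57 - 15/Jan/2024:09:07:00 = 297 seconds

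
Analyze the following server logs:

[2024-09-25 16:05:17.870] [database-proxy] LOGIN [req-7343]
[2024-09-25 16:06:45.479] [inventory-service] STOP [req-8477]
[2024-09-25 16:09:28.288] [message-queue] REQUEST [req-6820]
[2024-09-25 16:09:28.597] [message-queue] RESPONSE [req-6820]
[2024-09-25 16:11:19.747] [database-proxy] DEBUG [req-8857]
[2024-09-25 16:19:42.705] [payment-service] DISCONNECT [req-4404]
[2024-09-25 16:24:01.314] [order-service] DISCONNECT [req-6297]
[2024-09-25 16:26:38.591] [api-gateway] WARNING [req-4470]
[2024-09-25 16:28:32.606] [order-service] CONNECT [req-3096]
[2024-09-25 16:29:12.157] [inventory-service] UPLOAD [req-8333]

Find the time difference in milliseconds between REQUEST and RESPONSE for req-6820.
309

To calculate latency:

1. Find REQUEST with id req-6820: 2024-09-25 16:09:28.288
2. Find RESPONSE with id req-6820: 2024-09-25 16:09:28.597
3. Latency: 2024-09-25 16:09:28.597 - 2024-09-25 16:09:28.288 = 309ms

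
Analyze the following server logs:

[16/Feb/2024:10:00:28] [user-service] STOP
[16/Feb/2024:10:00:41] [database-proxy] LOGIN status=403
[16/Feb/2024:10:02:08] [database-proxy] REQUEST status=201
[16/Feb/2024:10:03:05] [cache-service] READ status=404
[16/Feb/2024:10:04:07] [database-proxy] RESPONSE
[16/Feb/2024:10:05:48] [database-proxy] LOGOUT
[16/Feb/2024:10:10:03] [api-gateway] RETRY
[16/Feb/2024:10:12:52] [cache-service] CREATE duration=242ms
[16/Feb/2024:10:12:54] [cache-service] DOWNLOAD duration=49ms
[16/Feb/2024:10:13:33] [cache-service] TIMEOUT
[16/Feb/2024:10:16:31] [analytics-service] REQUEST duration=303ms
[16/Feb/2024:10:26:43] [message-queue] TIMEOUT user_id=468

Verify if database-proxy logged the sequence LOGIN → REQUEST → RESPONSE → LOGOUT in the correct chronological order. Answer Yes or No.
Yes

To verify sequence order:

1. Find all events in sequence LOGIN → REQUEST → RESPONSE → LOGOUT for database-proxy
2. Extract their timestamps
3. Check if timestamps are in ascending order
4. Result: Yes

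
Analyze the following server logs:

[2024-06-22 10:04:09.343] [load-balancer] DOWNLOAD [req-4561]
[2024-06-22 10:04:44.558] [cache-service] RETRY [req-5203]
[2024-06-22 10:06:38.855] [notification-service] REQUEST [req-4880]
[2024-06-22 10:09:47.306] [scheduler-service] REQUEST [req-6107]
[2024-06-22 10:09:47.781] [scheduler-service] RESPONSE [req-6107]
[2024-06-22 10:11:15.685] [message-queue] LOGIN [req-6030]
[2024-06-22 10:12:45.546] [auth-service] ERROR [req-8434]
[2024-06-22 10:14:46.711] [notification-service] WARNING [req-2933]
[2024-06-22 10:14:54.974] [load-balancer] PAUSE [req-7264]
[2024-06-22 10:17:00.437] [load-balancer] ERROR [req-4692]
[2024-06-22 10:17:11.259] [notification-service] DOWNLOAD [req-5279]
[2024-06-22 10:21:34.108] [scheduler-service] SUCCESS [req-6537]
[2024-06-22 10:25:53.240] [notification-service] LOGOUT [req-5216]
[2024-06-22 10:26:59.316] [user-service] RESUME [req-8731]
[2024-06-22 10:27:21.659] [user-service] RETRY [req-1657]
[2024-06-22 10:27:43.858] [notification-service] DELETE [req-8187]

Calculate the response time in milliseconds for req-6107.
475

To calculate latency:

1. Find REQUEST with id req-6107: 2024-06-22 10:09:47.306
2. Find RESPONSE with id req-6107: 2024-06-22 10:09:47.781
3. Latency: 2024-06-22 10:09:47.781 - 2024-06-22 10:09:47.306 = 475ms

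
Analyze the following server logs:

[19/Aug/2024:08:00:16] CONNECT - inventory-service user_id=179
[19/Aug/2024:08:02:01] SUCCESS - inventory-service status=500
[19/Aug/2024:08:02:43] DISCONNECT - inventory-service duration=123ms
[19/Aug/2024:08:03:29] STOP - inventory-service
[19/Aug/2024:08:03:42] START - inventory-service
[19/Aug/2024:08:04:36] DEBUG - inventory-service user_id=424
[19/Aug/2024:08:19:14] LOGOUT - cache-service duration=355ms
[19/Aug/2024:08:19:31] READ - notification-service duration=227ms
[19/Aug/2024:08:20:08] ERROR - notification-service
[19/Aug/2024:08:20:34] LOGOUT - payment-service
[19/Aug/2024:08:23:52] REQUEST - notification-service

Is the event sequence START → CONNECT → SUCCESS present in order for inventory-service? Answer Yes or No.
No

To verify sequence order:

1. Find all events in sequence START → CONNECT → SUCCESS for inventory-service
2. Extract their timestamps
3. Check if timestamps are in ascending order
4. Result: No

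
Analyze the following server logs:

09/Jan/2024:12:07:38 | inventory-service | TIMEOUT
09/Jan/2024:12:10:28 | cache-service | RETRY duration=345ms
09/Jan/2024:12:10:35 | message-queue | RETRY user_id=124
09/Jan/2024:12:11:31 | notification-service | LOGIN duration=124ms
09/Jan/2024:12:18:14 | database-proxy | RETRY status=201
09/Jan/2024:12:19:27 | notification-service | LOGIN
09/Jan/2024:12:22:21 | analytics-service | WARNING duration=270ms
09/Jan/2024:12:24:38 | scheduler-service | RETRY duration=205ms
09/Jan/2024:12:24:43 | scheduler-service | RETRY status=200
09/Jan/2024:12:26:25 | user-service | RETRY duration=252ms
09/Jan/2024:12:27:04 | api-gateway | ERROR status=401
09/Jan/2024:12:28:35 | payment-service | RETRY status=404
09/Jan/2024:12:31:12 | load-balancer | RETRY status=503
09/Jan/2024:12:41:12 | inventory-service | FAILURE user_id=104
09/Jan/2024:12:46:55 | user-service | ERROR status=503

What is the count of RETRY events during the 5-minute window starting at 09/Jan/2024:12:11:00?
0

To count events in the time window:

1. Window boundaries: 09/Jan/2024:12:11:00 to 09/Jan/2024:12:16:00
2. Filter for RETRY events within this window
3. Count matching events: 0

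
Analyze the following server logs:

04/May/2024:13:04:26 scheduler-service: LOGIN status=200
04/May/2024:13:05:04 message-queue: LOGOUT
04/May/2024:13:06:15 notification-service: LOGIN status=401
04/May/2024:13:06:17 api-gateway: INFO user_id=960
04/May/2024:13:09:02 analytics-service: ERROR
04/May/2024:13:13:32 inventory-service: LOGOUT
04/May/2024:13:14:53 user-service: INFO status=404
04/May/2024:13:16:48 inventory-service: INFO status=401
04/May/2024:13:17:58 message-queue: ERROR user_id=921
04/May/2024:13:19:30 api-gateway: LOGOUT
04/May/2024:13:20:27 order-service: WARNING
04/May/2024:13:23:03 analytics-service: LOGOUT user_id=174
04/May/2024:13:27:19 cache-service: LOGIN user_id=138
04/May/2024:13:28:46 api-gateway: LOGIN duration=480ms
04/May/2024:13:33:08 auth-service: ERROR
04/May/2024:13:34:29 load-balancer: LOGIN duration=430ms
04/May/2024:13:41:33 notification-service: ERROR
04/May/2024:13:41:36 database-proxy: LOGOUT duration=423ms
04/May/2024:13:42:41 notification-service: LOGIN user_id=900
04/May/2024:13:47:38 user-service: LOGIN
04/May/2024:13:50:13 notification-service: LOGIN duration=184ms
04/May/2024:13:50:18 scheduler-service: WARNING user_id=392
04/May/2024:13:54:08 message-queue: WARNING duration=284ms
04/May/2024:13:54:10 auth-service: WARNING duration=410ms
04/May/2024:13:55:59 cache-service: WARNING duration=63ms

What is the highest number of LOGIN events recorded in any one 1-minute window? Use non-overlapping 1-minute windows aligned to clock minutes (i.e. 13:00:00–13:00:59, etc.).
1

To find the burst window:

1. Divide the log period into non-overlapping 1-minute windows starting at 13:00
2. Count LOGIN events in each window
3. Find the window with maximum count
4. Maximum events in a window: 1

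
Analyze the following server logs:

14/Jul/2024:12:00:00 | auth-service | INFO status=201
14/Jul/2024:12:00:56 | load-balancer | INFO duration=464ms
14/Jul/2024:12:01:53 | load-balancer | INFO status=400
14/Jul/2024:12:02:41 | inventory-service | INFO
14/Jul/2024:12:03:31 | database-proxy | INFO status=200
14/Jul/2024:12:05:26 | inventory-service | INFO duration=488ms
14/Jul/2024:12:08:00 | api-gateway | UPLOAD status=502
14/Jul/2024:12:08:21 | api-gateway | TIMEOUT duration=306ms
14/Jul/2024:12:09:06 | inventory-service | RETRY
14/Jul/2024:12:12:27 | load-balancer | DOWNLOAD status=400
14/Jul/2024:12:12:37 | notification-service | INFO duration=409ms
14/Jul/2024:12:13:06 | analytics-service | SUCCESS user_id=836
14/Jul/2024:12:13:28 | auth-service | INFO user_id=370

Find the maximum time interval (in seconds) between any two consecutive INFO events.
431

To find the longest gap:

1. Extract all INFO events in chronological order
2. Calculate time differences between consecutive events
3. Find the maximum difference
4. Longest gap: 431 seconds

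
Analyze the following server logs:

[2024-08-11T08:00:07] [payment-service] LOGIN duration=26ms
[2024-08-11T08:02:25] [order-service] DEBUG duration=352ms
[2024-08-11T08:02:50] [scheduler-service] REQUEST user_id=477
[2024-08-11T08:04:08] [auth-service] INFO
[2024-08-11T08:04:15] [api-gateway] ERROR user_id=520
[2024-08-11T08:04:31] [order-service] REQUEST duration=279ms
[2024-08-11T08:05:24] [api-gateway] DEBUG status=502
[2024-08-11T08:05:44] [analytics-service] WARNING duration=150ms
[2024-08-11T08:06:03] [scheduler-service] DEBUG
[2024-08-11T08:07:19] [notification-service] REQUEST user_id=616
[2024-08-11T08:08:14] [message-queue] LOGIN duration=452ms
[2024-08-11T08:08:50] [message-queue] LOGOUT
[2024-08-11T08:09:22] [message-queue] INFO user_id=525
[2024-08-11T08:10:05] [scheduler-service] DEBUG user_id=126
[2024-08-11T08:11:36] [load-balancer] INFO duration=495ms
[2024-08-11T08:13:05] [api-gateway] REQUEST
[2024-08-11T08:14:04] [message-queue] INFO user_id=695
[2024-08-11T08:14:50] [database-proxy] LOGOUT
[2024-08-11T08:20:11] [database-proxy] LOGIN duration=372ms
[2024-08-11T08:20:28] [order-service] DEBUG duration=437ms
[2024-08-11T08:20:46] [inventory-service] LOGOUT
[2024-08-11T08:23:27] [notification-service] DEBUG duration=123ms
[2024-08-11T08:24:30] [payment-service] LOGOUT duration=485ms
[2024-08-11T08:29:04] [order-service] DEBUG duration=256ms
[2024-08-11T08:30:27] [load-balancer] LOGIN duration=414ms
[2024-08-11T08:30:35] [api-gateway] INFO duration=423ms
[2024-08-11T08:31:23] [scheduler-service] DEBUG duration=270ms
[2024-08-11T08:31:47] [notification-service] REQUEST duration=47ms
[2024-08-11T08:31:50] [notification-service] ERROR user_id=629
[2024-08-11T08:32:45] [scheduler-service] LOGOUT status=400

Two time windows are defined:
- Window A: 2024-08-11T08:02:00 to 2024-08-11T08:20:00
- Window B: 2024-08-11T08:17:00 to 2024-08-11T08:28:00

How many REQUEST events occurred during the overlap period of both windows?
0

To find overlap events:

1. Window A: 2024-08-11T08:02:00 to 2024-08-11T08:20:00
2. Window B: 2024-08-11T08:17:00 to 2024-08-11T08:28:00
3. Overlap period: 2024-08-11T08:17:00 to 2024-08-11T08:20:00
4. Count REQUEST events in overlap: 0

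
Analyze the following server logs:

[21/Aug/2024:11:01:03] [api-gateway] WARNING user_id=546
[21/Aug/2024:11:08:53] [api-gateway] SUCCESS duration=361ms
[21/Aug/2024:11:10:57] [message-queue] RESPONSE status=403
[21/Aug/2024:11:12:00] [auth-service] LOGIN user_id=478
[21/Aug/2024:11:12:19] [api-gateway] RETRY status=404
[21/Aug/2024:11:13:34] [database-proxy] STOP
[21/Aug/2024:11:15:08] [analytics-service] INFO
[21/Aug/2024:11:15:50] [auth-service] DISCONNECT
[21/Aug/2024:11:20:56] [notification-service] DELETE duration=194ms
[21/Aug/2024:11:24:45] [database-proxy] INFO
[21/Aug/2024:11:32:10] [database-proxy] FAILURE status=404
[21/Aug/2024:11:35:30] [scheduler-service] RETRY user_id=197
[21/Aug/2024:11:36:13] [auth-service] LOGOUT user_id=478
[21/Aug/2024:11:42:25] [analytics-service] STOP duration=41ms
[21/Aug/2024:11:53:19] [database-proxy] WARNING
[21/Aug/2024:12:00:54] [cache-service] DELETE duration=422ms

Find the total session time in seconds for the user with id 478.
1453

To calculate session duration:

1. Find LOGIN event for user_id=478: 21/Aug/2024:11:12:00
2. Find LOGOUT event for user_id=478: 21/Aug/2024:11:36:13
3. Session duration: 21/Aug/2024:11:36:13 - 21/Aug/2024:11:12:00 = 1453 seconds (24 minutes)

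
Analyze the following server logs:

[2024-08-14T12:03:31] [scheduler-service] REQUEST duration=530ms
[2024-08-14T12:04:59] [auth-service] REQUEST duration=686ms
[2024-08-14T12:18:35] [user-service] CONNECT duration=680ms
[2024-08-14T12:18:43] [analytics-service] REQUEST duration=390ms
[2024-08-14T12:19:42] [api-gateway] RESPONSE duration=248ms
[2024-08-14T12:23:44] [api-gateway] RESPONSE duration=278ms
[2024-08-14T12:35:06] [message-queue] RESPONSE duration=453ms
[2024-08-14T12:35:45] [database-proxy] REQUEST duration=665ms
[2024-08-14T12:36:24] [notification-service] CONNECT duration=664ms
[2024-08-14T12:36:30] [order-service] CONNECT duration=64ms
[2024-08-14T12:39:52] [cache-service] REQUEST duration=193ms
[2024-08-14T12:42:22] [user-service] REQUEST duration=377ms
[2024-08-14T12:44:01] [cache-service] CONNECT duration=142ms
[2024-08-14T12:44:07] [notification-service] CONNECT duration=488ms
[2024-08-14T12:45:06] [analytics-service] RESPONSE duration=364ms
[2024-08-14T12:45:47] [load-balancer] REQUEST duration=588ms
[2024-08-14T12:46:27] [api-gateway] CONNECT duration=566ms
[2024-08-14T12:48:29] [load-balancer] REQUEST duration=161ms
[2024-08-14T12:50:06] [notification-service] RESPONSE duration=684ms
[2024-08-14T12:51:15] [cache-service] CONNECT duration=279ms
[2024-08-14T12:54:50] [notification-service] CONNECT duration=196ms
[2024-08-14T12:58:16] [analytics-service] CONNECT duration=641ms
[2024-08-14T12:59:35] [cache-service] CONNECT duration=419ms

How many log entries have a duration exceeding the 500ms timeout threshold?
9

To count timeouts:

1. Threshold: 500ms
2. Extract duration from each log entry
3. Count entries where duration > 500
4. Timeout count: 9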